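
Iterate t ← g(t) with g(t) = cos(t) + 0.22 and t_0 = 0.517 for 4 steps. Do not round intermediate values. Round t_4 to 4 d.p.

t_1 = g(0.517000) = 1.089306
t_2 = g(1.089306) = 0.683101
t_3 = g(0.683101) = 0.995619
t_4 = g(0.995619) = 0.763983

0.7640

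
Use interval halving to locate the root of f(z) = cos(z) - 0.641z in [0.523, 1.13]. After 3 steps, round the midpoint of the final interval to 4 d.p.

0.9403

f(0.523000) = 0.531082, f(1.130000) = -0.297670 (opposite signs)
step 1: m = 0.826500, f(m) = 0.147668 > 0 → root in [0.826500, 1.130000]
step 2: m = 0.978250, f(m) = -0.068583 < 0 → root in [0.826500, 0.978250]
step 3: m = 0.902375, f(m) = 0.041325 > 0 → root in [0.902375, 0.978250]
Midpoint of [0.902375, 0.978250] = 0.940312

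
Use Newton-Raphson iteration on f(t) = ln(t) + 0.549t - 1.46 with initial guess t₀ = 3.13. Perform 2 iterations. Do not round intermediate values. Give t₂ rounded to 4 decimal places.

1.6913

Newton update: t ← t − f(t)/f'(t).
f'(t) = 1/t + 0.549
t_0 = 3.130000: f = 1.399403, f' = 0.868489 → t_1 = 3.130000 - (1.399403)/(0.868489) = 1.518692
t_1 = 1.518692: f = -0.208389, f' = 1.207461 → t_2 = 1.518692 - (-0.208389)/(1.207461) = 1.691276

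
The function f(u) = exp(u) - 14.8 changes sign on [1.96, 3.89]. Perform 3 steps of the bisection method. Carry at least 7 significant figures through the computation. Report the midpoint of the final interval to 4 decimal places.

2.8044

f(1.960000) = -7.700673, f(3.890000) = 34.110887 (opposite signs)
step 1: m = 2.925000, f(m) = 3.834226 > 0 → root in [1.960000, 2.925000]
step 2: m = 2.442500, f(m) = -3.298241 < 0 → root in [2.442500, 2.925000]
step 3: m = 2.683750, f(m) = -0.160110 < 0 → root in [2.683750, 2.925000]
Midpoint of [2.683750, 2.925000] = 2.804375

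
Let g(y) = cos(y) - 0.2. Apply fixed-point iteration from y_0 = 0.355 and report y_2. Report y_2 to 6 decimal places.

y_1 = g(0.355000) = 0.737646
y_2 = g(0.737646) = 0.540053

0.540053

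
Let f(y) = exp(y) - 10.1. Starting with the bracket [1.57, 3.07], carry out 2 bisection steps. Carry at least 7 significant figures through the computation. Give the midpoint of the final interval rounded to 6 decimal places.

2.132500

f(1.570000) = -5.293352, f(3.070000) = 11.441903 (opposite signs)
step 1: m = 2.320000, f(m) = 0.075674 > 0 → root in [1.570000, 2.320000]
step 2: m = 1.945000, f(m) = -3.106368 < 0 → root in [1.945000, 2.320000]
Midpoint of [1.945000, 2.320000] = 2.132500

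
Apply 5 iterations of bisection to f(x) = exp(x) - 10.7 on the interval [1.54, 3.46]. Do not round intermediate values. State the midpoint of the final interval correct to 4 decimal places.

f(1.540000) = -6.035410, f(3.460000) = 21.116977 (opposite signs)
step 1: m = 2.500000, f(m) = 1.482494 > 0 → root in [1.540000, 2.500000]
step 2: m = 2.020000, f(m) = -3.161675 < 0 → root in [2.020000, 2.500000]
step 3: m = 2.260000, f(m) = -1.116911 < 0 → root in [2.260000, 2.500000]
step 4: m = 2.380000, f(m) = 0.104903 > 0 → root in [2.260000, 2.380000]
step 5: m = 2.320000, f(m) = -0.524326 < 0 → root in [2.320000, 2.380000]
Midpoint of [2.320000, 2.380000] = 2.350000

2.3500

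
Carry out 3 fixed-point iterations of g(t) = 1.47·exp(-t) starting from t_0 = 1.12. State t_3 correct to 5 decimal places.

0.59174

t_1 = g(1.120000) = 0.479631
t_2 = g(0.479631) = 0.909947
t_3 = g(0.909947) = 0.591742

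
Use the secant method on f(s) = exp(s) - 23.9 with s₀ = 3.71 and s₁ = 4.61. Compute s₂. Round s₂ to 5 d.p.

3.45412

f(s_0) = 16.953807, f(s_1) = 76.584150
s_2 = 4.610000 - (76.584150)·(4.610000 - 3.710000)/(76.584150 - (16.953807)) = 3.454116; f(s_2) = 7.730328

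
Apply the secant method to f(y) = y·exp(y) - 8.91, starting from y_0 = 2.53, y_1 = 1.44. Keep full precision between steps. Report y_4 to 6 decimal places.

1.671158

Secant update: y_(k+1) = y_k − f(y_k)·(y_k − y_(k-1))/(f(y_k) − f(y_(k-1))).
f(y_0) = 22.850371, f(y_1) = -2.832198
y_2 = 1.440000 - (-2.832198)·(1.440000 - 2.530000)/(-2.832198 - (22.850371)) = 1.560202; f(y_2) = -1.483778
y_3 = 1.560202 - (-1.483778)·(1.560202 - 1.440000)/(-1.483778 - (-2.832198)) = 1.692470; f(y_3) = 0.284994
y_4 = 1.692470 - (0.284994)·(1.692470 - 1.560202)/(0.284994 - (-1.483778)) = 1.671158; f(y_4) = -0.022237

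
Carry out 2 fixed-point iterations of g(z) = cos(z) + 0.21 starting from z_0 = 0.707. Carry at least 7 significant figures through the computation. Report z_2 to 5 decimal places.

z_1 = g(0.707000) = 0.970314
z_2 = g(0.970314) = 0.775041

0.77504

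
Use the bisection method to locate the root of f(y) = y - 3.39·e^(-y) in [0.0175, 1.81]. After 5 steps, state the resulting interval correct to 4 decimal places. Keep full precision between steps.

f(0.017500) = -3.313691, f(1.810000) = 1.255212 (opposite signs)
step 1: m = 0.913750, f(m) = -0.445700 < 0 → root in [0.913750, 1.810000]
step 2: m = 1.361875, f(m) = 0.493425 > 0 → root in [0.913750, 1.361875]
step 3: m = 1.137812, f(m) = 0.051252 > 0 → root in [0.913750, 1.137812]
step 4: m = 1.025781, f(m) = -0.189589 < 0 → root in [1.025781, 1.137812]
step 5: m = 1.081797, f(m) = -0.067365 < 0 → root in [1.081797, 1.137812]

[1.0818, 1.1378]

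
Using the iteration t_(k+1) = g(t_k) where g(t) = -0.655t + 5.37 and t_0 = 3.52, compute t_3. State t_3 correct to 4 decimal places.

t_1 = g(3.520000) = 3.064400
t_2 = g(3.064400) = 3.362818
t_3 = g(3.362818) = 3.167354

3.1674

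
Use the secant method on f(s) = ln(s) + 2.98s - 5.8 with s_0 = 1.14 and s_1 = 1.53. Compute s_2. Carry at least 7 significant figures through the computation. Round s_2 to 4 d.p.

Secant update: s_(k+1) = s_k − f(s_k)·(s_k − s_(k-1))/(f(s_k) − f(s_(k-1))).
f(s_0) = -2.271772, f(s_1) = -0.815332
s_2 = 1.530000 - (-0.815332)·(1.530000 - 1.140000)/(-0.815332 - (-2.271772)) = 1.748327; f(s_2) = -0.031327

1.7483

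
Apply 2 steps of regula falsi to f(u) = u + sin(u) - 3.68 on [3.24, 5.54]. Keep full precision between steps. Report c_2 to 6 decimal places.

4.394875

f(3.240000) = -0.538249, f(5.540000) = 1.183363
step 1: c = 3.959077, f(c) = -0.450350 < 0 → new bracket [3.959077, 5.540000]
step 2: c = 4.394875, f(c) = -0.235139 < 0 → new bracket [4.394875, 5.540000]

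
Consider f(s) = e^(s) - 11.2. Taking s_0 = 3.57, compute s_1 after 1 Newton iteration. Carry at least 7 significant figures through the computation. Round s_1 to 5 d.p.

Newton update: s ← s − f(s)/f'(s).
f'(s) = e^(s)
s_0 = 3.570000: f = 24.316593, f' = 35.516593 → s_1 = 3.570000 - (24.316593)/(35.516593) = 2.885346

2.88535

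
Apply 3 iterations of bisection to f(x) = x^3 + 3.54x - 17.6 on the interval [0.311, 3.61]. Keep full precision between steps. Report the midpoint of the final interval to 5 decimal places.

f(0.311000) = -16.468980, f(3.610000) = 42.225281 (opposite signs)
step 1: m = 1.960500, f(m) = -3.124530 < 0 → root in [1.960500, 3.610000]
step 2: m = 2.785250, f(m) = 13.866689 > 0 → root in [1.960500, 2.785250]
step 3: m = 2.372875, f(m) = 4.160535 > 0 → root in [1.960500, 2.372875]
Midpoint of [1.960500, 2.372875] = 2.166688

2.16669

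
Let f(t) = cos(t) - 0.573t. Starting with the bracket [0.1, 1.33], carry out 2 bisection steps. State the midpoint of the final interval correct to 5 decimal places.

0.86875

f(0.100000) = 0.937704, f(1.330000) = -0.523614 (opposite signs)
step 1: m = 0.715000, f(m) = 0.345398 > 0 → root in [0.715000, 1.330000]
step 2: m = 1.022500, f(m) = -0.064658 < 0 → root in [0.715000, 1.022500]
Midpoint of [0.715000, 1.022500] = 0.868750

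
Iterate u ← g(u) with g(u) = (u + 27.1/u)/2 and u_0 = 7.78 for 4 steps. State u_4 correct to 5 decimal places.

5.20577

u_1 = g(7.780000) = 5.631645
u_2 = g(5.631645) = 5.221869
u_3 = g(5.221869) = 5.205791
u_4 = g(5.205791) = 5.205766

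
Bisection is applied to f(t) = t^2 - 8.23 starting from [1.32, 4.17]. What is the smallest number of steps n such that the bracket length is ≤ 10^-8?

29

Initial width b − a = 4.17 − 1.32 = 2.850000.
After n steps the width is (b−a)/2^n; need (b−a)/2^n ≤ 10^-8.
So n ≥ log₂(2.850000/10^-8) = log₂(285000000.0000) ≈ 28.0864.
Hence n = 29.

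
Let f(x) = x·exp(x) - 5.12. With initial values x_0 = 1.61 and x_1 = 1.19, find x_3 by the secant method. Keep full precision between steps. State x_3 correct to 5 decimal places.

Secant update: x_(k+1) = x_k − f(x_k)·(x_k − x_(k-1))/(f(x_k) − f(x_(k-1))).
f(x_0) = 2.934526, f(x_1) = -1.208373
x_2 = 1.190000 - (-1.208373)·(1.190000 - 1.610000)/(-1.208373 - (2.934526)) = 1.312503; f(x_2) = -0.243447
x_3 = 1.312503 - (-0.243447)·(1.312503 - 1.190000)/(-0.243447 - (-1.208373)) = 1.343410; f(x_3) = 0.028064

1.34341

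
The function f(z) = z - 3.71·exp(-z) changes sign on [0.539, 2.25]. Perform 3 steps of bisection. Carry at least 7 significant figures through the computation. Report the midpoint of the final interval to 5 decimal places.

f(0.539000) = -1.625159, f(2.250000) = 1.858969 (opposite signs)
step 1: m = 1.394500, f(m) = 0.474580 > 0 → root in [0.539000, 1.394500]
step 2: m = 0.966750, f(m) = -0.444226 < 0 → root in [0.966750, 1.394500]
step 3: m = 1.180625, f(m) = 0.041333 > 0 → root in [0.966750, 1.180625]
Midpoint of [0.966750, 1.180625] = 1.073688

1.07369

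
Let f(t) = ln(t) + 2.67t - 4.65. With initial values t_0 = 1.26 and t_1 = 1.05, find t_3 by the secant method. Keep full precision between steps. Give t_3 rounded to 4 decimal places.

1.5716

Secant update: t_(k+1) = t_k − f(t_k)·(t_k − t_(k-1))/(f(t_k) − f(t_(k-1))).
f(t_0) = -1.054688, f(t_1) = -1.797710
t_2 = 1.050000 - (-1.797710)·(1.050000 - 1.260000)/(-1.797710 - (-1.054688)) = 1.558086; f(t_2) = -0.046451
t_3 = 1.558086 - (-0.046451)·(1.558086 - 1.050000)/(-0.046451 - (-1.797710)) = 1.571563; f(t_3) = -0.001856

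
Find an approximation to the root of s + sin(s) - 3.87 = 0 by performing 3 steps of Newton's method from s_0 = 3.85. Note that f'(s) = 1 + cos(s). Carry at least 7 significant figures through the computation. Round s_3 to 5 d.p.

Newton update: s ← s − f(s)/f'(s).
s_0 = 3.850000: f = -0.670625, f' = 0.240601 → s_1 = 3.850000 - (-0.670625)/(0.240601) = 6.637292
s_1 = 6.637292: f = 3.114045, f' = 1.937957 → s_2 = 6.637292 - (3.114045)/(1.937957) = 5.030422
s_2 = 5.030422: f = 0.210569, f' = 1.312699 → s_3 = 5.030422 - (0.210569)/(1.312699) = 4.870012

4.87001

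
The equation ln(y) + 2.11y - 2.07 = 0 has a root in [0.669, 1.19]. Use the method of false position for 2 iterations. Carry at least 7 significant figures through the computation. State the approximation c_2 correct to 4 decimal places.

0.9879

f(0.669000) = -1.060381, f(1.190000) = 0.614853
step 1: c = 0.998780, f(c) = 0.036205 > 0 → new bracket [0.669000, 0.998780]
step 2: c = 0.987892, f(c) = 0.002270 > 0 → new bracket [0.669000, 0.987892]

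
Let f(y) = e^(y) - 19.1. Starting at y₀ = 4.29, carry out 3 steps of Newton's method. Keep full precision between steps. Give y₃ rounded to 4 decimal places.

f'(y) = e^(y)
y_0 = 4.290000: f = 53.866468, f' = 72.966468 → y_1 = 4.290000 - (53.866468)/(72.966468) = 3.551764
y_1 = 3.551764: f = 15.774785, f' = 34.874785 → y_2 = 3.551764 - (15.774785)/(34.874785) = 3.099438
y_2 = 3.099438: f = 3.085473, f' = 22.185473 → y_3 = 3.099438 - (3.085473)/(22.185473) = 2.960361

2.9604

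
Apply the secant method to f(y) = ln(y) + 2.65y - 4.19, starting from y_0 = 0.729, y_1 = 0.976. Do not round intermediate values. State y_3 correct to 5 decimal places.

f(y_0) = -2.574232, f(y_1) = -1.627893
y_2 = 0.976000 - (-1.627893)·(0.976000 - 0.729000)/(-1.627893 - (-2.574232)) = 1.400890; f(y_2) = -0.140535
y_3 = 1.400890 - (-0.140535)·(1.400890 - 0.976000)/(-0.140535 - (-1.627893)) = 1.441036; f(y_3) = -0.005893

1.44104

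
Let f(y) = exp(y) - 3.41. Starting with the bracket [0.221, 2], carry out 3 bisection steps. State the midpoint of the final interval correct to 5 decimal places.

1.22169

f(0.221000) = -2.162677, f(2.000000) = 3.979056 (opposite signs)
step 1: m = 1.110500, f(m) = -0.374124 < 0 → root in [1.110500, 2.000000]
step 2: m = 1.555250, f(m) = 1.326270 > 0 → root in [1.110500, 1.555250]
step 3: m = 1.332875, f(m) = 0.381930 > 0 → root in [1.110500, 1.332875]
Midpoint of [1.110500, 1.332875] = 1.221688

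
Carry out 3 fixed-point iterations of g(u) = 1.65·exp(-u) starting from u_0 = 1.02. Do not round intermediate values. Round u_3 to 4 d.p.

0.6641

u_1 = g(1.020000) = 0.594982
u_2 = g(0.594982) = 0.910095
u_3 = g(0.910095) = 0.664102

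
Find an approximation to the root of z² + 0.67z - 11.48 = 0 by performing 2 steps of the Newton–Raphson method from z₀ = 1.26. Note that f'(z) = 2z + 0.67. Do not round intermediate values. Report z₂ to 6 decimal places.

3.188670

z_0 = 1.260000: f = -9.048200, f' = 3.190000 → z_1 = 1.260000 - (-9.048200)/(3.190000) = 4.096426
z_1 = 4.096426: f = 8.045314, f' = 8.862853 → z_2 = 4.096426 - (8.045314)/(8.862853) = 3.188670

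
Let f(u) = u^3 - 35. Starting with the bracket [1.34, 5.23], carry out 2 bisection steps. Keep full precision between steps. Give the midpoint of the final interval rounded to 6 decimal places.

2.798750

f(1.340000) = -32.593896, f(5.230000) = 108.055667 (opposite signs)
step 1: m = 3.285000, f(m) = 0.449174 > 0 → root in [1.340000, 3.285000]
step 2: m = 2.312500, f(m) = -22.633545 < 0 → root in [2.312500, 3.285000]
Midpoint of [2.312500, 3.285000] = 2.798750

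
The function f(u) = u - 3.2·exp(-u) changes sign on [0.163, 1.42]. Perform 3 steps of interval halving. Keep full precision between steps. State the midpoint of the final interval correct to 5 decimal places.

f(0.163000) = -2.555692, f(1.420000) = 0.646515 (opposite signs)
step 1: m = 0.791500, f(m) = -0.658627 < 0 → root in [0.791500, 1.420000]
step 2: m = 1.105750, f(m) = 0.046670 > 0 → root in [0.791500, 1.105750]
step 3: m = 0.948625, f(m) = -0.290649 < 0 → root in [0.948625, 1.105750]
Midpoint of [0.948625, 1.105750] = 1.027188

1.02719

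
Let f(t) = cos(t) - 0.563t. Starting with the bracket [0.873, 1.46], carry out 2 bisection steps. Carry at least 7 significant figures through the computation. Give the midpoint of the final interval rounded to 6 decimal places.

0.946375

f(0.873000) = 0.151032, f(1.460000) = -0.711410 (opposite signs)
step 1: m = 1.166500, f(m) = -0.263368 < 0 → root in [0.873000, 1.166500]
step 2: m = 1.019750, f(m) = -0.050540 < 0 → root in [0.873000, 1.019750]
Midpoint of [0.873000, 1.019750] = 0.946375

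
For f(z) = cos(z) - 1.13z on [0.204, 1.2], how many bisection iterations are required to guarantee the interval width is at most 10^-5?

17

Initial width b − a = 1.2 − 0.204 = 0.996000.
After n steps the width is (b−a)/2^n; need (b−a)/2^n ≤ 10^-5.
So n ≥ log₂(0.996000/10^-5) = log₂(99600.0000) ≈ 16.6039.
Hence n = 17.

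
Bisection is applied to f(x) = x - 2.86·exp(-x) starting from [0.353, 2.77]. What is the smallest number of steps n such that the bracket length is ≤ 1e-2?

Initial width b − a = 2.77 − 0.353 = 2.417000.
After n steps the width is (b−a)/2^n; need (b−a)/2^n ≤ 1e-2.
So n ≥ log₂(2.417000/1e-2) = log₂(241.7000) ≈ 7.9171.
Hence n = 8.

8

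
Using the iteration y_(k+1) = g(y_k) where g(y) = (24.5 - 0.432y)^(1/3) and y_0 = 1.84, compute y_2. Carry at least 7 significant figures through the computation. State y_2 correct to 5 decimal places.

2.85450

y_1 = g(1.840000) = 2.872637
y_2 = g(2.872637) = 2.854503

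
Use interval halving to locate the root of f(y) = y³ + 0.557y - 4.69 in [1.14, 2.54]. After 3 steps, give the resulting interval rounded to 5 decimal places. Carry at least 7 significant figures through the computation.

[1.49000, 1.66500]

f(1.140000) = -2.573476, f(2.540000) = 13.111844 (opposite signs)
step 1: m = 1.840000, f(m) = 2.564384 > 0 → root in [1.140000, 1.840000]
step 2: m = 1.490000, f(m) = -0.552121 < 0 → root in [1.490000, 1.840000]
step 3: m = 1.665000, f(m) = 0.853160 > 0 → root in [1.490000, 1.665000]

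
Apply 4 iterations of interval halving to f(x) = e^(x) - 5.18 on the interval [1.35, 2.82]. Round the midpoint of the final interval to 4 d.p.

1.6716

f(1.350000) = -1.322574, f(2.820000) = 11.596851 (opposite signs)
step 1: m = 2.085000, f(m) = 2.864591 > 0 → root in [1.350000, 2.085000]
step 2: m = 1.717500, f(m) = 0.390585 > 0 → root in [1.350000, 1.717500]
step 3: m = 1.533750, f(m) = -0.544473 < 0 → root in [1.533750, 1.717500]
step 4: m = 1.625625, f(m) = -0.098406 < 0 → root in [1.625625, 1.717500]
Midpoint of [1.625625, 1.717500] = 1.671562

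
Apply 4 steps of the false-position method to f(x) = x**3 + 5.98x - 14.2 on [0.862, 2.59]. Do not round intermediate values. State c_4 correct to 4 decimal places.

f(0.862000) = -8.404736, f(2.590000) = 18.662179
step 1: c = 1.398573, f(c) = -3.100912 < 0 → new bracket [1.398573, 2.590000]
step 2: c = 1.568334, f(c) = -0.963781 < 0 → new bracket [1.568334, 2.590000]
step 3: c = 1.618505, f(c) = -0.281571 < 0 → new bracket [1.618505, 2.590000]
step 4: c = 1.632945, f(c) = -0.080727 < 0 → new bracket [1.632945, 2.590000]

1.6329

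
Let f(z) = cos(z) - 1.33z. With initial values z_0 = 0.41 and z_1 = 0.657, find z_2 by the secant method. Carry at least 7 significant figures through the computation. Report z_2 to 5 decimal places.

Secant update: z_(k+1) = z_k − f(z_k)·(z_k − z_(k-1))/(f(z_k) − f(z_(k-1))).
f(z_0) = 0.371821, f(z_1) = -0.081982
z_2 = 0.657000 - (-0.081982)·(0.657000 - 0.410000)/(-0.081982 - (0.371821)) = 0.612378; f(z_2) = 0.003821

0.61238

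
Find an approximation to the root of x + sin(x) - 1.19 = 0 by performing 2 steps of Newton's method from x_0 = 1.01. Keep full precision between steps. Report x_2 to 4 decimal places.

Newton update: x ← x − f(x)/f'(x).
f'(x) = 1 + cos(x)
x_0 = 1.010000: f = 0.666832, f' = 1.531861 → x_1 = 1.010000 - (0.666832)/(1.531861) = 0.574692
x_1 = 0.574692: f = -0.071732, f' = 1.839360 → x_2 = 0.574692 - (-0.071732)/(1.839360) = 0.613690

0.6137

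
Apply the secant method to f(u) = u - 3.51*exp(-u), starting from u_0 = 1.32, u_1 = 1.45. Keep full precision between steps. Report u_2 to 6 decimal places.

1.116539

Secant update: u_(k+1) = u_k − f(u_k)·(u_k − u_(k-1))/(f(u_k) − f(u_(k-1))).
f(u_0) = 0.382355, f(u_1) = 0.626658
u_2 = 1.450000 - (0.626658)·(1.450000 - 1.320000)/(0.626658 - (0.382355)) = 1.116539; f(u_2) = -0.032674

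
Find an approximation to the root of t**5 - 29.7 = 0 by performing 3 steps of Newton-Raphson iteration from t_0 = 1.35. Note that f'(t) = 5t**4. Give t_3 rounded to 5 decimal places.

2.09032

Newton update: t ← t − f(t)/f'(t).
t_0 = 1.350000: f = -25.215967, f' = 16.607531 → t_1 = 1.350000 - (-25.215967)/(16.607531) = 2.868345
t_1 = 2.868345: f = 164.458826, f' = 338.450932 → t_2 = 2.868345 - (164.458826)/(338.450932) = 2.382429
t_2 = 2.382429: f = 47.053786, f' = 161.083052 → t_3 = 2.382429 - (47.053786)/(161.083052) = 2.090320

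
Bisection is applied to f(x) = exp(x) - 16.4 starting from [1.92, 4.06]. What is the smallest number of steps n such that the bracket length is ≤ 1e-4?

Initial width b − a = 4.06 − 1.92 = 2.140000.
After n steps the width is (b−a)/2^n; need (b−a)/2^n ≤ 1e-4.
So n ≥ log₂(2.140000/1e-4) = log₂(21400.0000) ≈ 14.3853.
Hence n = 15.

15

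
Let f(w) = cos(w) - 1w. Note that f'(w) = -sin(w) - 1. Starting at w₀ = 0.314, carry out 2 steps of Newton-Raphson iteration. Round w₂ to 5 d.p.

0.73987

w_0 = 0.314000: f = 0.637106, f' = -1.308866 → w_1 = 0.314000 - (0.637106)/(-1.308866) = 0.800762
w_1 = 0.800762: f = -0.104602, f' = -1.717887 → w_2 = 0.800762 - (-0.104602)/(-1.717887) = 0.739872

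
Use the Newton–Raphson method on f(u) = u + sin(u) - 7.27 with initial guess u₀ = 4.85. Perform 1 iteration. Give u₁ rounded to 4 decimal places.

7.8491

Newton update: u ← u − f(u)/f'(u).
f'(u) = 1 + cos(u)
u_0 = 4.850000: f = -3.410547, f' = 1.137177 → u_1 = 4.850000 - (-3.410547)/(1.137177) = 7.849134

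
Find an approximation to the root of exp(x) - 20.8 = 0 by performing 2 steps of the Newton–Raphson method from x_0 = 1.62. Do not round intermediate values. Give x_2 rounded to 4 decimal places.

Newton update: x ← x − f(x)/f'(x).
f'(x) = exp(x)
x_0 = 1.620000: f = -15.746910, f' = 5.053090 → x_1 = 1.620000 - (-15.746910)/(5.053090) = 4.736293
x_1 = 4.736293: f = 93.210773, f' = 114.010773 → x_2 = 4.736293 - (93.210773)/(114.010773) = 3.918732

3.9187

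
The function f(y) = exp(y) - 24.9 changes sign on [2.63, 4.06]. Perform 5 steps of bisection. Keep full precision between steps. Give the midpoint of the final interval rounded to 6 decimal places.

f(2.630000) = -11.026230, f(4.060000) = 33.074311 (opposite signs)
step 1: m = 3.345000, f(m) = 3.460576 > 0 → root in [2.630000, 3.345000]
step 2: m = 2.987500, f(m) = -5.063970 < 0 → root in [2.987500, 3.345000]
step 3: m = 3.166250, f(m) = -1.181627 < 0 → root in [3.166250, 3.345000]
step 4: m = 3.255625, f(m) = 1.035819 > 0 → root in [3.166250, 3.255625]
step 5: m = 3.210938, f(m) = -0.097672 < 0 → root in [3.210938, 3.255625]
Midpoint of [3.210938, 3.255625] = 3.233281

3.233281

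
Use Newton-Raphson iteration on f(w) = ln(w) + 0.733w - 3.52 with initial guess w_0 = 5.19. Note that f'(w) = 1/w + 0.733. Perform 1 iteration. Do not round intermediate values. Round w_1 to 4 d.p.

3.1040

w_0 = 5.190000: f = 1.931004, f' = 0.925678 → w_1 = 5.190000 - (1.931004)/(0.925678) = 3.103958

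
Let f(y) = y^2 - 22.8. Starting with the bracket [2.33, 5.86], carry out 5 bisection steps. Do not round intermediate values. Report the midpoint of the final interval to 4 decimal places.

f(2.330000) = -17.371100, f(5.860000) = 11.539600 (opposite signs)
step 1: m = 4.095000, f(m) = -6.030975 < 0 → root in [4.095000, 5.860000]
step 2: m = 4.977500, f(m) = 1.975506 > 0 → root in [4.095000, 4.977500]
step 3: m = 4.536250, f(m) = -2.222436 < 0 → root in [4.536250, 4.977500]
step 4: m = 4.756875, f(m) = -0.172140 < 0 → root in [4.756875, 4.977500]
step 5: m = 4.867188, f(m) = 0.889514 > 0 → root in [4.756875, 4.867188]
Midpoint of [4.756875, 4.867188] = 4.812031

4.8120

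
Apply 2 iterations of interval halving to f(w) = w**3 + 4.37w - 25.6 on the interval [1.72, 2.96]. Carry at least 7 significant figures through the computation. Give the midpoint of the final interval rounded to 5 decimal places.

2.49500

f(1.720000) = -12.995152, f(2.960000) = 13.269536 (opposite signs)
step 1: m = 2.340000, f(m) = -2.561296 < 0 → root in [2.340000, 2.960000]
step 2: m = 2.650000, f(m) = 4.590125 > 0 → root in [2.340000, 2.650000]
Midpoint of [2.340000, 2.650000] = 2.495000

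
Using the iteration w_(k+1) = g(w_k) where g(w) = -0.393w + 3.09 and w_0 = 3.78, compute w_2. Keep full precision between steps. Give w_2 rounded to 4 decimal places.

2.4594

w_1 = g(3.780000) = 1.604460
w_2 = g(1.604460) = 2.459447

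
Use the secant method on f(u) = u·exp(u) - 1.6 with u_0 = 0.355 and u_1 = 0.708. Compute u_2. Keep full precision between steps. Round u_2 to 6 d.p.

f(u_0) = -1.093706, f(u_1) = -0.162811
u_2 = 0.708000 - (-0.162811)·(0.708000 - 0.355000)/(-0.162811 - (-1.093706)) = 0.769739; f(u_2) = 0.062022

0.769739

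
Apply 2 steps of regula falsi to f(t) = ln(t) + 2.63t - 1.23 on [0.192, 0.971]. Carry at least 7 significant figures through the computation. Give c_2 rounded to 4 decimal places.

False-position update: c = (a·f(b) − b·f(a))/(f(b) − f(a)); replace the endpoint whose sign matches f(c).
f(0.192000) = -2.375300, f(0.971000) = 1.294301
step 1: c = 0.696240, f(c) = 0.239049 > 0 → new bracket [0.192000, 0.696240]
step 2: c = 0.650133, f(c) = 0.049273 > 0 → new bracket [0.192000, 0.650133]

0.6501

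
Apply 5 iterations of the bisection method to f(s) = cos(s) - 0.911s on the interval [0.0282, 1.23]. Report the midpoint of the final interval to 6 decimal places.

f(0.028200) = 0.973912, f(1.230000) = -0.786292 (opposite signs)
step 1: m = 0.629100, f(m) = 0.235447 > 0 → root in [0.629100, 1.230000]
step 2: m = 0.929550, f(m) = -0.248625 < 0 → root in [0.629100, 0.929550]
step 3: m = 0.779325, f(m) = 0.001423 > 0 → root in [0.779325, 0.929550]
step 4: m = 0.854437, f(m) = -0.121750 < 0 → root in [0.779325, 0.854437]
step 5: m = 0.816881, f(m) = -0.059681 < 0 → root in [0.779325, 0.816881]
Midpoint of [0.779325, 0.816881] = 0.798103

0.798103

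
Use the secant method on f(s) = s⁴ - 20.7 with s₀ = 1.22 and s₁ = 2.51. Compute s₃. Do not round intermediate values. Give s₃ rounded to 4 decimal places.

f(s_0) = -18.484665, f(s_1) = 18.991260
s_2 = 2.510000 - (18.991260)·(2.510000 - 1.220000)/(18.991260 - (-18.484665)) = 1.856281; f(s_2) = -8.826607
s_3 = 1.856281 - (-8.826607)·(1.856281 - 2.510000)/(-8.826607 - (18.991260)) = 2.063706; f(s_3) = -2.561921

2.0637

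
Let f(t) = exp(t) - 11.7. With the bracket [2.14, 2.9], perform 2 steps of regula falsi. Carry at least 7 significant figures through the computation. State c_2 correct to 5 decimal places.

2.44554

False-position update: c = (a·f(b) − b·f(a))/(f(b) − f(a)); replace the endpoint whose sign matches f(c).
f(2.140000) = -3.200562, f(2.900000) = 6.474145
step 1: c = 2.391421, f(c) = -0.770984 < 0 → new bracket [2.391421, 2.900000]
step 2: c = 2.445541, f(c) = -0.163208 < 0 → new bracket [2.445541, 2.900000]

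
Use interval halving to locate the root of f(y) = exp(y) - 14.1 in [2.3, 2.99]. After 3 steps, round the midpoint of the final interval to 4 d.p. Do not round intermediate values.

2.6881

f(2.300000) = -4.125818, f(2.990000) = 5.785682 (opposite signs)
step 1: m = 2.645000, f(m) = -0.016555 < 0 → root in [2.645000, 2.990000]
step 2: m = 2.817500, f(m) = 2.634961 > 0 → root in [2.645000, 2.817500]
step 3: m = 2.731250, f(m) = 1.252065 > 0 → root in [2.645000, 2.731250]
Midpoint of [2.645000, 2.731250] = 2.688125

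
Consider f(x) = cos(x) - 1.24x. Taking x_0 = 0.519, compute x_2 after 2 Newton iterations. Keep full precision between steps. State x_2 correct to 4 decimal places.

f'(x) = -sin(x) - 1.24
x_0 = 0.519000: f = 0.224756, f' = -1.736012 → x_1 = 0.519000 - (0.224756)/(-1.736012) = 0.648467
x_1 = 0.648467: f = -0.007088, f' = -1.843965 → x_2 = 0.648467 - (-0.007088)/(-1.843965) = 0.644623

0.6446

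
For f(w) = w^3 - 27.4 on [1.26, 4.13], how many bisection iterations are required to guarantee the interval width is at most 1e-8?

Initial width b − a = 4.13 − 1.26 = 2.870000.
After n steps the width is (b−a)/2^n; need (b−a)/2^n ≤ 1e-8.
So n ≥ log₂(2.870000/1e-8) = log₂(287000000.0000) ≈ 28.0965.
Hence n = 29.

29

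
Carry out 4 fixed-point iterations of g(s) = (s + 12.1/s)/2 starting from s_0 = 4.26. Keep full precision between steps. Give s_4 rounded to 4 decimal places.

s_1 = g(4.260000) = 3.550188
s_2 = g(3.550188) = 3.479229
s_3 = g(3.479229) = 3.478506
s_4 = g(3.478506) = 3.478505

3.4785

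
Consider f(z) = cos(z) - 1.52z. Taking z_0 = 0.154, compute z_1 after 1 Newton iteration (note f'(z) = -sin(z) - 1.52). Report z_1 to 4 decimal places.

0.6046

Newton update: z ← z − f(z)/f'(z).
z_0 = 0.154000: f = 0.754085, f' = -1.673392 → z_1 = 0.154000 - (0.754085)/(-1.673392) = 0.604633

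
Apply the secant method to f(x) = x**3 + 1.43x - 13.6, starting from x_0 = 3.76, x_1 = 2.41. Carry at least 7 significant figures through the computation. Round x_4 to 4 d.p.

f(x_0) = 44.934176, f(x_1) = 3.843821
x_2 = 2.410000 - (3.843821)·(2.410000 - 3.760000)/(3.843821 - (44.934176)) = 2.283713; f(x_2) = 1.576069
x_3 = 2.283713 - (1.576069)·(2.283713 - 2.410000)/(1.576069 - (3.843821)) = 2.195945; f(x_3) = 0.129437
x_4 = 2.195945 - (0.129437)·(2.195945 - 2.283713)/(0.129437 - (1.576069)) = 2.188092; f(x_4) = 0.005007

2.1881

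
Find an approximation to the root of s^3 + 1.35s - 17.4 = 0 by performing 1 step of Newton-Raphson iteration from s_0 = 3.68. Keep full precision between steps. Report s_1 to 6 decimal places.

f'(s) = 3s^2 + 1.35
s_0 = 3.680000: f = 37.404032, f' = 41.977200 → s_1 = 3.680000 - (37.404032)/(41.977200) = 2.788944

2.788944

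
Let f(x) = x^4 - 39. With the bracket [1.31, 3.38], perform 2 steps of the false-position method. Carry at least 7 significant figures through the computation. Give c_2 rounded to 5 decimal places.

f(1.310000) = -36.055001, f(3.380000) = 91.516915
step 1: c = 1.895034, f(c) = -26.103626 < 0 → new bracket [1.895034, 3.380000]
step 2: c = 2.224593, f(c) = -14.509222 < 0 → new bracket [2.224593, 3.380000]

2.22459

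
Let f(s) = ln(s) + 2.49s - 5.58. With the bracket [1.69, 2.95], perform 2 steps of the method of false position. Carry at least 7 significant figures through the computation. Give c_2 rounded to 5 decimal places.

f(1.690000) = -0.847171, f(2.950000) = 2.847305
step 1: c = 1.978928, f(c) = 0.030085 > 0 → new bracket [1.690000, 1.978928]
step 2: c = 1.969019, f(c) = 0.000393 > 0 → new bracket [1.690000, 1.969019]

1.96902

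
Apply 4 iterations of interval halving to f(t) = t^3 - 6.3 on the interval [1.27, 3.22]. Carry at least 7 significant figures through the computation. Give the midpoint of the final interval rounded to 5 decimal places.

1.81844

f(1.270000) = -4.251617, f(3.220000) = 27.086248 (opposite signs)
step 1: m = 2.245000, f(m) = 5.014856 > 0 → root in [1.270000, 2.245000]
step 2: m = 1.757500, f(m) = -0.871423 < 0 → root in [1.757500, 2.245000]
step 3: m = 2.001250, f(m) = 1.715009 > 0 → root in [1.757500, 2.001250]
step 4: m = 1.879375, f(m) = 0.338047 > 0 → root in [1.757500, 1.879375]
Midpoint of [1.757500, 1.879375] = 1.818437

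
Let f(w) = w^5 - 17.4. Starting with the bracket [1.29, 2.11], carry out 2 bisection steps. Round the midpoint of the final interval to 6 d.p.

1.802500

f(1.290000) = -13.827695, f(2.110000) = 24.422720 (opposite signs)
step 1: m = 1.700000, f(m) = -3.201430 < 0 → root in [1.700000, 2.110000]
step 2: m = 1.905000, f(m) = 7.688512 > 0 → root in [1.700000, 1.905000]
Midpoint of [1.700000, 1.905000] = 1.802500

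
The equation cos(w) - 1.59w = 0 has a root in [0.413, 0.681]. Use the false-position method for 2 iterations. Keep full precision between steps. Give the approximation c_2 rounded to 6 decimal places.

0.539478

f(0.413000) = 0.259251, f(0.681000) = -0.305846
step 1: c = 0.535951, f(c) = 0.007621 > 0 → new bracket [0.535951, 0.681000]
step 2: c = 0.539478, f(c) = 0.000208 > 0 → new bracket [0.539478, 0.681000]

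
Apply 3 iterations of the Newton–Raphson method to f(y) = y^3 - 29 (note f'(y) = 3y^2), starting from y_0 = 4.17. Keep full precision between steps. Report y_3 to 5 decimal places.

3.07245

Newton update: y ← y − f(y)/f'(y).
y_0 = 4.170000: f = 43.511713, f' = 52.166700 → y_1 = 4.170000 - (43.511713)/(52.166700) = 3.335910
y_1 = 3.335910: f = 8.122999, f' = 33.384890 → y_2 = 3.335910 - (8.122999)/(33.384890) = 3.092597
y_2 = 3.092597: f = 0.578068, f' = 28.692461 → y_3 = 3.092597 - (0.578068)/(28.692461) = 3.072450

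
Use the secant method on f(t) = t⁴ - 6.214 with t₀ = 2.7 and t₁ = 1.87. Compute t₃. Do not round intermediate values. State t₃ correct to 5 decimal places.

f(t_0) = 46.930100, f(t_1) = 6.014310
t_2 = 1.870000 - (6.014310)·(1.870000 - 2.700000)/(6.014310 - (46.930100)) = 1.747996; f(t_2) = 3.122026
t_3 = 1.747996 - (3.122026)·(1.747996 - 1.870000)/(3.122026 - (6.014310)) = 1.616302; f(t_3) = 0.610794

1.61630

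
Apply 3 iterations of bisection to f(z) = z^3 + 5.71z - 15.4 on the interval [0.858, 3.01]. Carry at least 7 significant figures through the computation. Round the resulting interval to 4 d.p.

[1.6650, 1.9340]

f(0.858000) = -9.869191, f(3.010000) = 29.058001 (opposite signs)
step 1: m = 1.934000, f(m) = 2.876989 > 0 → root in [0.858000, 1.934000]
step 2: m = 1.396000, f(m) = -4.708293 < 0 → root in [1.396000, 1.934000]
step 3: m = 1.665000, f(m) = -1.277095 < 0 → root in [1.665000, 1.934000]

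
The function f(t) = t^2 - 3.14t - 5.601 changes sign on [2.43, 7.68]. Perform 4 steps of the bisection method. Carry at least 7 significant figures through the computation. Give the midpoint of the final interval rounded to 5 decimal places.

f(2.430000) = -7.326300, f(7.680000) = 29.266200 (opposite signs)
step 1: m = 5.055000, f(m) = 4.079325 > 0 → root in [2.430000, 5.055000]
step 2: m = 3.742500, f(m) = -3.346144 < 0 → root in [3.742500, 5.055000]
step 3: m = 4.398750, f(m) = -0.064073 < 0 → root in [4.398750, 5.055000]
step 4: m = 4.726875, f(m) = 1.899960 > 0 → root in [4.398750, 4.726875]
Midpoint of [4.398750, 4.726875] = 4.562812

4.56281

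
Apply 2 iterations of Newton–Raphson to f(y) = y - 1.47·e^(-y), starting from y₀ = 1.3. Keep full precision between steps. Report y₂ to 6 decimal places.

0.716643

f'(y) = 1 + 1.47·e^(-y)
y_0 = 1.300000: f = 0.899378, f' = 1.400622 → y_1 = 1.300000 - (0.899378)/(1.400622) = 0.657872
y_1 = 0.657872: f = -0.103518, f' = 1.761390 → y_2 = 0.657872 - (-0.103518)/(1.761390) = 0.716643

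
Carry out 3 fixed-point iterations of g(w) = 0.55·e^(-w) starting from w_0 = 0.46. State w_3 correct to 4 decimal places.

w_1 = g(0.460000) = 0.347206
w_2 = g(0.347206) = 0.388663
w_3 = g(0.388663) = 0.372880

0.3729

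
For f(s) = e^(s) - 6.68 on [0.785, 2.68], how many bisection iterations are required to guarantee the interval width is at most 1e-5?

Initial width b − a = 2.68 − 0.785 = 1.895000.
After n steps the width is (b−a)/2^n; need (b−a)/2^n ≤ 1e-5.
So n ≥ log₂(1.895000/1e-5) = log₂(189500.0000) ≈ 17.5318.
Hence n = 18.

18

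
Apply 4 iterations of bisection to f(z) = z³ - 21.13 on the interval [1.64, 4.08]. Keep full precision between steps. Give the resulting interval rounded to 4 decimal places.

f(1.640000) = -16.719056, f(4.080000) = 46.787312 (opposite signs)
step 1: m = 2.860000, f(m) = 2.263656 > 0 → root in [1.640000, 2.860000]
step 2: m = 2.250000, f(m) = -9.739375 < 0 → root in [2.250000, 2.860000]
step 3: m = 2.555000, f(m) = -4.450896 < 0 → root in [2.555000, 2.860000]
step 4: m = 2.707500, f(m) = -1.282519 < 0 → root in [2.707500, 2.860000]

[2.7075, 2.8600]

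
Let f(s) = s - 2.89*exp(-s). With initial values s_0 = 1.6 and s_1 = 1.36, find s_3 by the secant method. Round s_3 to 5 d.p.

f(s_0) = 1.016519, f(s_1) = 0.618250
s_2 = 1.360000 - (0.618250)·(1.360000 - 1.600000)/(0.618250 - (1.016519)) = 0.987437; f(s_2) = -0.089175
s_3 = 0.987437 - (-0.089175)·(0.987437 - 1.360000)/(-0.089175 - (0.618250)) = 1.034401; f(s_3) = 0.007181

1.03440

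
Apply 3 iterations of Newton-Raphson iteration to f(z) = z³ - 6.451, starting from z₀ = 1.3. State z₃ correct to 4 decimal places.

1.8622

Newton update: z ← z − f(z)/f'(z).
f'(z) = 3z²
z_0 = 1.300000: f = -4.254000, f' = 5.070000 → z_1 = 1.300000 - (-4.254000)/(5.070000) = 2.139053
z_1 = 2.139053: f = 3.336343, f' = 13.726646 → z_2 = 2.139053 - (3.336343)/(13.726646) = 1.895997
z_2 = 1.895997: f = 0.364742, f' = 10.784418 → z_3 = 1.895997 - (0.364742)/(10.784418) = 1.862176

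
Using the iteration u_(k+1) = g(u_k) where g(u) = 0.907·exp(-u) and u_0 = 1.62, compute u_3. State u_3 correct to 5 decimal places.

0.42503

u_1 = g(1.620000) = 0.179494
u_2 = g(0.179494) = 0.757973
u_3 = g(0.757973) = 0.425034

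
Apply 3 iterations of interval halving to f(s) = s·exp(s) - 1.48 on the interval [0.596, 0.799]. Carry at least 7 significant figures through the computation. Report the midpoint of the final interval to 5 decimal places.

f(0.596000) = -0.398352, f(0.799000) = 0.296430 (opposite signs)
step 1: m = 0.697500, f(m) = -0.078915 < 0 → root in [0.697500, 0.799000]
step 2: m = 0.748250, f(m) = 0.101276 > 0 → root in [0.697500, 0.748250]
step 3: m = 0.722875, f(m) = 0.009374 > 0 → root in [0.697500, 0.722875]
Midpoint of [0.697500, 0.722875] = 0.710187

0.71019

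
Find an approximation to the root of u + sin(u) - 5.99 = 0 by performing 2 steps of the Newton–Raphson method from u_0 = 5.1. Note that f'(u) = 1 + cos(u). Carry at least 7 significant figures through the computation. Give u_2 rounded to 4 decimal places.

6.1355

Newton update: u ← u − f(u)/f'(u).
u_0 = 5.100000: f = -1.815815, f' = 1.377978 → u_1 = 5.100000 - (-1.815815)/(1.377978) = 6.417739
u_1 = 6.417739: f = 0.561887, f' = 1.990961 → u_2 = 6.417739 - (0.561887)/(1.990961) = 6.135520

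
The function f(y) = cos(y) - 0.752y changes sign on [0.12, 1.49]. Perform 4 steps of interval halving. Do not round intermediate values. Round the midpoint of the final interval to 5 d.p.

f(0.120000) = 0.902569, f(1.490000) = -1.039772 (opposite signs)
step 1: m = 0.805000, f(m) = 0.087751 > 0 → root in [0.805000, 1.490000]
step 2: m = 1.147500, f(m) = -0.452152 < 0 → root in [0.805000, 1.147500]
step 3: m = 0.976250, f(m) = -0.174007 < 0 → root in [0.805000, 0.976250]
step 4: m = 0.890625, f(m) = -0.040824 < 0 → root in [0.805000, 0.890625]
Midpoint of [0.805000, 0.890625] = 0.847812

0.84781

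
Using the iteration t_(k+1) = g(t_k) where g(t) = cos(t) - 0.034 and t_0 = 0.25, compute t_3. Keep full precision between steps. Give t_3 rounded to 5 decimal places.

t_1 = g(0.250000) = 0.934912
t_2 = g(0.934912) = 0.559889
t_3 = g(0.559889) = 0.813314

0.81331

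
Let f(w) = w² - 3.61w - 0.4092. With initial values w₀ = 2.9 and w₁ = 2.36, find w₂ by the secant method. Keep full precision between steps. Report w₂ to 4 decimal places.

f(w_0) = -2.468200, f(w_1) = -3.359200
w_2 = 2.360000 - (-3.359200)·(2.360000 - 2.900000)/(-3.359200 - (-2.468200)) = 4.395879; f(w_2) = 3.045428

4.3959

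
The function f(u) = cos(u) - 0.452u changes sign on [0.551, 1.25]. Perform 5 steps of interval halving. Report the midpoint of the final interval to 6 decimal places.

1.064328

f(0.551000) = 0.602949, f(1.250000) = -0.249678 (opposite signs)
step 1: m = 0.900500, f(m) = 0.214192 > 0 → root in [0.900500, 1.250000]
step 2: m = 1.075250, f(m) = -0.010501 < 0 → root in [0.900500, 1.075250]
step 3: m = 0.987875, f(m) = 0.103946 > 0 → root in [0.987875, 1.075250]
step 4: m = 1.031563, f(m) = 0.047212 > 0 → root in [1.031563, 1.075250]
step 5: m = 1.053406, f(m) = 0.018474 > 0 → root in [1.053406, 1.075250]
Midpoint of [1.053406, 1.075250] = 1.064328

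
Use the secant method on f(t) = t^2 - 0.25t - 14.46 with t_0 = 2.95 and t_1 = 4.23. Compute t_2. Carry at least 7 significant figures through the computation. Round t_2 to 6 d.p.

f(t_0) = -6.495000, f(t_1) = 2.375400
t_2 = 4.230000 - (2.375400)·(4.230000 - 2.950000)/(2.375400 - (-6.495000)) = 3.887229; f(t_2) = -0.321255

3.887229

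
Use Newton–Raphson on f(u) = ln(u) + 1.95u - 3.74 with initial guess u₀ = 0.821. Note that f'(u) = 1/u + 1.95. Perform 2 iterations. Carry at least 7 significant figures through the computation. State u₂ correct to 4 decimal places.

u_0 = 0.821000: f = -2.336282, f' = 3.168027 → u_1 = 0.821000 - (-2.336282)/(3.168027) = 1.558457
u_1 = 1.558457: f = -0.257314, f' = 2.591660 → u_2 = 1.558457 - (-0.257314)/(2.591660) = 1.657742

1.6577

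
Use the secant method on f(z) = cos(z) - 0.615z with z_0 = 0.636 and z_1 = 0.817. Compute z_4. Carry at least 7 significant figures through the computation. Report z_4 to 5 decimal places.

0.94820

f(z_0) = 0.413338, f(z_1) = 0.181957
z_2 = 0.817000 - (0.181957)·(0.817000 - 0.636000)/(0.181957 - (0.413338)) = 0.959337; f(z_2) = -0.015929
z_3 = 0.959337 - (-0.015929)·(0.959337 - 0.817000)/(-0.015929 - (0.181957)) = 0.947879; f(z_3) = 0.000461
z_4 = 0.947879 - (0.000461)·(0.947879 - 0.959337)/(0.000461 - (-0.015929)) = 0.948202; f(z_4) = 0.000001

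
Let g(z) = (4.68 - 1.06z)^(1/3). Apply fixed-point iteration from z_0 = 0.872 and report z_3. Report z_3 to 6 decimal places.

1.465236

z_1 = g(0.872000) = 1.554400
z_2 = g(1.554400) = 1.447413
z_3 = g(1.447413) = 1.465236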